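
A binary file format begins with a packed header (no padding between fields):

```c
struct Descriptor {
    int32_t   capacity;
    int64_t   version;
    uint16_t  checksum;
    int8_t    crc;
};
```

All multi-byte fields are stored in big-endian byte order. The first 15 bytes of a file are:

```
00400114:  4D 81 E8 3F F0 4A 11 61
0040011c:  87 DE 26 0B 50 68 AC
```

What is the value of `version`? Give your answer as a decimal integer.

-1132073245741275637

`version` follows `capacity` (4 bytes), so it starts at byte offset 4 and occupies 8 bytes.
Bytes at offsets 4..11: F0 4A 11 61 87 DE 26 0B.
In big-endian order the high byte comes first in memory.
The bytes are already most-significant first: 0xF04A116187DE260B.
Top bit is set, so as a signed 64-bit value this is 0xF04A116187DE260B − 2^64 = -1132073245741275637.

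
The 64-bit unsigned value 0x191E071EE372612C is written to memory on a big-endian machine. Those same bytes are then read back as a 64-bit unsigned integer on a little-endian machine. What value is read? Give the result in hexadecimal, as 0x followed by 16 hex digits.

Stored big-endian, the bytes at ascending addresses are 19 1E 07 1E E3 72 61 2C.
Read back as little-endian, the first byte is least significant, giving 0x2C6172E31E071E19.

0x2C6172E31E071E19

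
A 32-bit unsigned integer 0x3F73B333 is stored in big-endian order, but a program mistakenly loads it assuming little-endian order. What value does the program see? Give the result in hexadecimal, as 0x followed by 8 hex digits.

Stored big-endian, the bytes at ascending addresses are 3F 73 B3 33.
Read back as little-endian, the first byte is least significant, giving 0x33B3733F.

0x33B3733F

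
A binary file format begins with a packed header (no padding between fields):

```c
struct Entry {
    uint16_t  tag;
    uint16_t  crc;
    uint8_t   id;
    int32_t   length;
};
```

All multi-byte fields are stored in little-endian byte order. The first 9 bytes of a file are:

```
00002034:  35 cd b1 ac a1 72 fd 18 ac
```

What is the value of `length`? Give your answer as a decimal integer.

-1407648398

`length` follows `tag` (2 B), `crc` (2 B), `id` (1 B), so it starts at offset 2 + 2 + 1 = 5 and occupies 4 bytes.
Bytes at offsets 5..8: 72 FD 18 AC.
Little-endian stores the least-significant byte at the lowest address.
Reassemble most-significant byte first: AC 18 FD 72 → 0xAC18FD72.
Top bit is set, so as a signed 32-bit value this is 0xAC18FD72 − 2^32 = -1407648398.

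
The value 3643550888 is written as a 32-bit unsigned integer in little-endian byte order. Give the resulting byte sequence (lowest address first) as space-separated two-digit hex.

3643550888 in hexadecimal, padded to 32 bits, is 0xD92C2CA8.
Split into bytes (most-significant first): D9 2C 2C A8.
Little-endian stores the least-significant byte at the lowest address.
So at ascending addresses the bytes are A8 2C 2C D9.

A8 2C 2C D9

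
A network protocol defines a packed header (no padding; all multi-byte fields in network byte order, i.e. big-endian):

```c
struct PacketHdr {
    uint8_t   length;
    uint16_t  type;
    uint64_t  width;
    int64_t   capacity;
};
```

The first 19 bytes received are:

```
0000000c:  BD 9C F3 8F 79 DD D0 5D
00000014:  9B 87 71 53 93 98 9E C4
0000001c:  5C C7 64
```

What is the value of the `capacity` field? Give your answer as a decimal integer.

`capacity` follows `length` (1 B), `type` (2 B), `width` (8 B), so it starts at offset 1 + 2 + 8 = 11 and occupies 8 bytes.
Bytes at offsets 11..18: 53 93 98 9E C4 5C C7 64.
Big-endian stores the most-significant byte at the lowest address.
The bytes are already most-significant first: 0x5393989EC45CC764.
0x5393989EC45CC764 = 6022324934391154532.

6022324934391154532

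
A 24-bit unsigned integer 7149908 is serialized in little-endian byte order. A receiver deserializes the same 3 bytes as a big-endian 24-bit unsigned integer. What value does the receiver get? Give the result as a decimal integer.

7149908 in 24-bit hexadecimal is 0x6D1954.
Stored little-endian, the bytes at ascending addresses are 54 19 6D.
Read back as big-endian, the last byte is least significant, giving 0x54196D.
0x54196D = 5511533.

5511533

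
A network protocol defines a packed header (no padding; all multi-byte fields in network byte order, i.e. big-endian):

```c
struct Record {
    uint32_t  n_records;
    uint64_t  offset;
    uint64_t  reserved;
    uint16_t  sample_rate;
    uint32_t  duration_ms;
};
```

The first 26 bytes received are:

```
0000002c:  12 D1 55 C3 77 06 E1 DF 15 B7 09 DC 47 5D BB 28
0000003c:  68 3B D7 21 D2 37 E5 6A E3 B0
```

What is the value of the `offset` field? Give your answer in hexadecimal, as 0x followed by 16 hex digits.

0x7706E1DF15B709DC

`offset` follows `n_records` (4 bytes), so it starts at byte offset 4 and occupies 8 bytes.
Bytes at offsets 4..11: 77 06 E1 DF 15 B7 09 DC.
Big-endian: lowest address holds the most-significant byte.
The bytes are already most-significant first: 0x7706E1DF15B709DC.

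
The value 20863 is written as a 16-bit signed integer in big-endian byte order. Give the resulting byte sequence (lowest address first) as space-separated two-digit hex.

20863 in hexadecimal, padded to 16 bits, is 0x517F.
Split into bytes (most-significant first): 51 7F.
Big-endian: lowest address holds the most-significant byte.
So the memory order matches the most-significant-first order: 51 7F.

51 7F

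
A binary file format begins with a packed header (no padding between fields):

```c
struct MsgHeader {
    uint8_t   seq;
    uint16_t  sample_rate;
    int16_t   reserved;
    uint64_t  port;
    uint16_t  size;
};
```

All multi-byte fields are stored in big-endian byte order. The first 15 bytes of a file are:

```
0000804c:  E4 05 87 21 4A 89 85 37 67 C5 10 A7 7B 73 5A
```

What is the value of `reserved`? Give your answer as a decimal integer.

`reserved` follows `seq` (1 B), `sample_rate` (2 B), so it starts at offset 1 + 2 = 3 and occupies 2 bytes.
Bytes at offsets 3..4: 21 4A.
Big-endian: lowest address holds the most-significant byte.
The bytes are already most-significant first: 0x214A.
0x214A = 8522.

8522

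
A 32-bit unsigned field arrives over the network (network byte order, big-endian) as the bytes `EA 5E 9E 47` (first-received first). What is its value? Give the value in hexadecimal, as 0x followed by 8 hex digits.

In big-endian order the high byte comes first in memory.
The bytes are already most-significant first: 0xEA5E9E47.

0xEA5E9E47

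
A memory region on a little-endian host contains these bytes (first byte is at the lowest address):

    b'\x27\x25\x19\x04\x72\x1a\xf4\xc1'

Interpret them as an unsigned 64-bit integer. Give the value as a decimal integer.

13975824620634842407

Little-endian: lowest address holds the least-significant byte.
Reassemble most-significant byte first: C1 F4 1A 72 04 19 25 27 → 0xC1F41A7204192527.
0xC1F41A7204192527 = 13975824620634842407.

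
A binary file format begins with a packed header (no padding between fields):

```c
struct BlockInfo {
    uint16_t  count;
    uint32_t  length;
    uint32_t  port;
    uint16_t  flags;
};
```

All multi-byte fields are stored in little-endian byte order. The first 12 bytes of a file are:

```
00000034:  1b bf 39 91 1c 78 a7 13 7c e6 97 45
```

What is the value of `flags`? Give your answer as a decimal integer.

17815

`flags` follows `count` (2 B), `length` (4 B), `port` (4 B), so it starts at offset 2 + 4 + 4 = 10 and occupies 2 bytes.
Bytes at offsets 10..11: 97 45.
Little-endian: lowest address holds the least-significant byte.
Reassemble most-significant byte first: 45 97 → 0x4597.
0x4597 = 17815.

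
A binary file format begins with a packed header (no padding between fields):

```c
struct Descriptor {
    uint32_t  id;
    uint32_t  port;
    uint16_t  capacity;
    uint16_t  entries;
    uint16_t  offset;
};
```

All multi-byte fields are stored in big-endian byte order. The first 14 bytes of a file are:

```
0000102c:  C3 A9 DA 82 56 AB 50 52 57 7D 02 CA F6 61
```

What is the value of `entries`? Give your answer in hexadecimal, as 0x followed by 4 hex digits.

0x02CA

`entries` follows `id` (4 B), `port` (4 B), `capacity` (2 B), so it starts at offset 4 + 4 + 2 = 10 and occupies 2 bytes.
Bytes at offsets 10..11: 02 CA.
Big-endian: lowest address holds the most-significant byte.
The bytes are already most-significant first: 0x02CA.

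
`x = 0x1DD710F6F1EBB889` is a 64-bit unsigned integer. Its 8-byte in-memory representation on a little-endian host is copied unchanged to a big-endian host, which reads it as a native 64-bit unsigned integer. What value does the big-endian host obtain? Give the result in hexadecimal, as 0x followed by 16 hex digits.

0x89B8EBF1F610D71D

Stored little-endian, the bytes at ascending addresses are 89 B8 EB F1 F6 10 D7 1D.
Read back as big-endian, the last byte is least significant, giving 0x89B8EBF1F610D71D.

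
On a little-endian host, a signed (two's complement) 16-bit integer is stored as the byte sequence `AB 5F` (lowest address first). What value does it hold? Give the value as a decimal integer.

24491

Little-endian stores the least-significant byte at the lowest address.
Reassemble most-significant byte first: 5F AB → 0x5FAB.
0x5FAB = 24491.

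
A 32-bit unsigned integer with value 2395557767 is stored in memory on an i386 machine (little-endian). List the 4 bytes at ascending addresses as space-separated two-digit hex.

87 4F C9 8E

2395557767 in hexadecimal, padded to 32 bits, is 0x8EC94F87.
Split into bytes (most-significant first): 8E C9 4F 87.
In little-endian order the low byte comes first in memory.
So at ascending addresses the bytes are 87 4F C9 8E.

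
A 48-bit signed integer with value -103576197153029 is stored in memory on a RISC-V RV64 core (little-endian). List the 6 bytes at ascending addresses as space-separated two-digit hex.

Two's complement of -103576197153029 in 48 bits: 103576197153029 = 0x5E33B6704105; invert → 0xA1CC498FBEFA; add 1 → 0xA1CC498FBEFB.
Split into bytes (most-significant first): A1 CC 49 8F BE FB.
In little-endian order the low byte comes first in memory.
So at ascending addresses the bytes are FB BE 8F 49 CC A1.

FB BE 8F 49 CC A1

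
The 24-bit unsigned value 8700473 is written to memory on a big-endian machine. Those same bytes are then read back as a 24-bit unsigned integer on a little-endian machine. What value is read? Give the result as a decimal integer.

8700473 in 24-bit hexadecimal is 0x84C239.
Stored big-endian, the bytes at ascending addresses are 84 C2 39.
Read back as little-endian, the first byte is least significant, giving 0x39C284.
0x39C284 = 3785348.

3785348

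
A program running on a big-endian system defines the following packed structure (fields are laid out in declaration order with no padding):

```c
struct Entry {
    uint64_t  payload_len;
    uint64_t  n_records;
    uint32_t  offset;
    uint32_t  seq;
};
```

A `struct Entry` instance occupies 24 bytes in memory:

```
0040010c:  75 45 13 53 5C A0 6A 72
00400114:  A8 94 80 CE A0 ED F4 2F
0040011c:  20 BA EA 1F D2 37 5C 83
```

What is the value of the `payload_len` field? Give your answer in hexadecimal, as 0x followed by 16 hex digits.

0x754513535CA06A72

`payload_len` is the first field, at byte offset 0, occupying 8 bytes.
Bytes at offsets 0..7: 75 45 13 53 5C A0 6A 72.
In big-endian order the high byte comes first in memory.
The bytes are already most-significant first: 0x754513535CA06A72.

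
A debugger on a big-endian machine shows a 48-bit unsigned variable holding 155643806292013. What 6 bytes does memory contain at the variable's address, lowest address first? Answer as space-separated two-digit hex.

8D 8E A5 C9 18 2D

155643806292013 in hexadecimal, padded to 48 bits, is 0x8D8EA5C9182D.
Split into bytes (most-significant first): 8D 8E A5 C9 18 2D.
In big-endian order the high byte comes first in memory.
So the memory order matches the most-significant-first order: 8D 8E A5 C9 18 2D.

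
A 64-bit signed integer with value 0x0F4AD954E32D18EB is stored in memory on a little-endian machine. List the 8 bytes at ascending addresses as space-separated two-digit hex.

EB 18 2D E3 54 D9 4A 0F

Split into bytes (most-significant first): 0F 4A D9 54 E3 2D 18 EB.
In little-endian order the low byte comes first in memory.
So at ascending addresses the bytes are EB 18 2D E3 54 D9 4A 0F.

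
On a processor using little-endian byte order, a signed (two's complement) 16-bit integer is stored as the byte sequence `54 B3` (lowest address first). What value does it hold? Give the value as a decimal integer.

In little-endian order the low byte comes first in memory.
Reassemble most-significant byte first: B3 54 → 0xB354.
Top bit is set, so as a signed 16-bit value this is 0xB354 − 2^16 = -19628.

-19628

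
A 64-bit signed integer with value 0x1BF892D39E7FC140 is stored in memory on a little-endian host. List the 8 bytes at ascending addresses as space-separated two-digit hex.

40 C1 7F 9E D3 92 F8 1B

Split into bytes (most-significant first): 1B F8 92 D3 9E 7F C1 40.
Little-endian stores the least-significant byte at the lowest address.
So at ascending addresses the bytes are 40 C1 7F 9E D3 92 F8 1B.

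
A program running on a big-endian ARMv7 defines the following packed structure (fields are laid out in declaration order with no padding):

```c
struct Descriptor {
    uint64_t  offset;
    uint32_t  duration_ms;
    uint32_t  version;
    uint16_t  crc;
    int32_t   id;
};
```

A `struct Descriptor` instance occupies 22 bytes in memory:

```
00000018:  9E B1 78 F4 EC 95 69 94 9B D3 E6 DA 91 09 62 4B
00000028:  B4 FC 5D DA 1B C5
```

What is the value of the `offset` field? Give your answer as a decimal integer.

11435053922206968212

`offset` is the first field, at byte offset 0, occupying 8 bytes.
Bytes at offsets 0..7: 9E B1 78 F4 EC 95 69 94.
In big-endian order the high byte comes first in memory.
The bytes are already most-significant first: 0x9EB178F4EC956994.
0x9EB178F4EC956994 = 11435053922206968212.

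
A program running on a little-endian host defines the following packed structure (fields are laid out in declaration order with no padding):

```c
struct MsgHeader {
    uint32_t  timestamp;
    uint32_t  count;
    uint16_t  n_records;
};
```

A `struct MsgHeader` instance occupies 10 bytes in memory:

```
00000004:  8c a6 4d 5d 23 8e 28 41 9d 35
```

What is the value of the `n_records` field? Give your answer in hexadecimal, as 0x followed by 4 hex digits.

0x359D

`n_records` follows `timestamp` (4 B), `count` (4 B), so it starts at offset 4 + 4 = 8 and occupies 2 bytes.
Bytes at offsets 8..9: 9D 35.
Little-endian: lowest address holds the least-significant byte.
Reassemble most-significant byte first: 35 9D → 0x359D.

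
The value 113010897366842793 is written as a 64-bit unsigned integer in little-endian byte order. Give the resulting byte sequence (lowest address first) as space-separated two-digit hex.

113010897366842793 in hexadecimal, padded to 64 bits, is 0x01917ECFF94C7DA9.
Split into bytes (most-significant first): 01 91 7E CF F9 4C 7D A9.
Little-endian: lowest address holds the least-significant byte.
So at ascending addresses the bytes are A9 7D 4C F9 CF 7E 91 01.

A9 7D 4C F9 CF 7E 91 01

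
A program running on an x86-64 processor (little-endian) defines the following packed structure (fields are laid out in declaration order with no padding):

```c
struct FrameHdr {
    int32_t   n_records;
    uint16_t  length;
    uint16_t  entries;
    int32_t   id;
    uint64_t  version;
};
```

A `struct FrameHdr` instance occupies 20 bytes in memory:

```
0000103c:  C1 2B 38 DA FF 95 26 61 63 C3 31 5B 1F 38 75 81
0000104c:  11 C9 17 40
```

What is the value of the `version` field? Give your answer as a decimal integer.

4618381019915302943

`version` follows `n_records` (4 B), `length` (2 B), `entries` (2 B), `id` (4 B), so it starts at offset 4 + 2 + 2 + 4 = 12 and occupies 8 bytes.
Bytes at offsets 12..19: 1F 38 75 81 11 C9 17 40.
Little-endian: lowest address holds the least-significant byte.
Reassemble most-significant byte first: 40 17 C9 11 81 75 38 1F → 0x4017C9118175381F.
0x4017C9118175381F = 4618381019915302943.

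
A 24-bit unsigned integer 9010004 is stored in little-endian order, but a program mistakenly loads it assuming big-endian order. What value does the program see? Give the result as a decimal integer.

9010004 in 24-bit hexadecimal is 0x897B54.
Stored little-endian, the bytes at ascending addresses are 54 7B 89.
Read back as big-endian, the last byte is least significant, giving 0x547B89.
0x547B89 = 5536649.

5536649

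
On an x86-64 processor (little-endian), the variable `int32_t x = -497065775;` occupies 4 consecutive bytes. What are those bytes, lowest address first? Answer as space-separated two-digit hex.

D1 60 5F E2

Two's complement of -497065775 in 32 bits: 497065775 = 0x1DA09F2F; invert → 0xE25F60D0; add 1 → 0xE25F60D1.
Split into bytes (most-significant first): E2 5F 60 D1.
In little-endian order the low byte comes first in memory.
So at ascending addresses the bytes are D1 60 5F E2.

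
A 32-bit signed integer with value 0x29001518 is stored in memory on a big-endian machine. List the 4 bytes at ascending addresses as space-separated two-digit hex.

Split into bytes (most-significant first): 29 00 15 18.
In big-endian order the high byte comes first in memory.
So the memory order matches the most-significant-first order: 29 00 15 18.

29 00 15 18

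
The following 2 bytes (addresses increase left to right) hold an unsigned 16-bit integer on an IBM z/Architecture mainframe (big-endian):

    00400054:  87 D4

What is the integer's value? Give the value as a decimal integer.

34772

Big-endian stores the most-significant byte at the lowest address.
The bytes are already most-significant first: 0x87D4.
0x87D4 = 34772.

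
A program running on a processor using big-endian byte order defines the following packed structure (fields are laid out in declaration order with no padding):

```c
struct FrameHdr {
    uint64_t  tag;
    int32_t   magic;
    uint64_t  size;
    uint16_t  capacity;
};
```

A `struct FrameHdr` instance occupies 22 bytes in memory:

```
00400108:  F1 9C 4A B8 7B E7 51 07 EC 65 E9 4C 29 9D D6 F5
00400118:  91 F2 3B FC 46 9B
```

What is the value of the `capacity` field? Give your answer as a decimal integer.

18075

`capacity` follows `tag` (8 B), `magic` (4 B), `size` (8 B), so it starts at offset 8 + 4 + 8 = 20 and occupies 2 bytes.
Bytes at offsets 20..21: 46 9B.
Big-endian stores the most-significant byte at the lowest address.
The bytes are already most-significant first: 0x469B.
0x469B = 18075.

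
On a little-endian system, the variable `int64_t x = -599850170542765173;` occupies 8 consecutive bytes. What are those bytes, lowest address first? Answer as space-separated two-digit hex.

8B 4B 57 B2 72 E7 AC F7

Two's complement of -599850170542765173 in 64 bits: 599850170542765173 = 0x0853188D4DA8B475; invert → 0xF7ACE772B2574B8A; add 1 → 0xF7ACE772B2574B8B.
Split into bytes (most-significant first): F7 AC E7 72 B2 57 4B 8B.
Little-endian stores the least-significant byte at the lowest address.
So at ascending addresses the bytes are 8B 4B 57 B2 72 E7 AC F7.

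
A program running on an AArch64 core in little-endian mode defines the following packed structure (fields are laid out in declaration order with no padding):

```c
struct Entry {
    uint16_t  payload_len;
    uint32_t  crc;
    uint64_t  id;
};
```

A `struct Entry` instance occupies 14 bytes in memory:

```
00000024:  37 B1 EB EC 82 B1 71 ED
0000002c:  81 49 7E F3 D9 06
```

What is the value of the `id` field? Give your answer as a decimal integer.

493693357898460529

`id` follows `payload_len` (2 B), `crc` (4 B), so it starts at offset 2 + 4 = 6 and occupies 8 bytes.
Bytes at offsets 6..13: 71 ED 81 49 7E F3 D9 06.
Little-endian: lowest address holds the least-significant byte.
Reassemble most-significant byte first: 06 D9 F3 7E 49 81 ED 71 → 0x06D9F37E4981ED71.
0x06D9F37E4981ED71 = 493693357898460529.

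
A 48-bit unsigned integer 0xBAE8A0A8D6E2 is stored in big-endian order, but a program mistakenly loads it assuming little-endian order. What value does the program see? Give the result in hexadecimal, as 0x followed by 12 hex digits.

Stored big-endian, the bytes at ascending addresses are BA E8 A0 A8 D6 E2.
Read back as little-endian, the first byte is least significant, giving 0xE2D6A8A0E8BA.

0xE2D6A8A0E8BA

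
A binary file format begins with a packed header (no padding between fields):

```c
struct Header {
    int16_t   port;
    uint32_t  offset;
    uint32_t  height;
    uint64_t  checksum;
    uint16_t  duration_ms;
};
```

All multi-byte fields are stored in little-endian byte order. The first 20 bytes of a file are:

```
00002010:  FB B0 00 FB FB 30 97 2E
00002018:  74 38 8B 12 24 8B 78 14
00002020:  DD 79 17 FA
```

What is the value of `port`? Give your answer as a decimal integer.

-20229

`port` is the first field, at byte offset 0, occupying 2 bytes.
Bytes at offsets 0..1: FB B0.
In little-endian order the low byte comes first in memory.
Reassemble most-significant byte first: B0 FB → 0xB0FB.
Top bit is set, so as a signed 16-bit value this is 0xB0FB − 2^16 = -20229.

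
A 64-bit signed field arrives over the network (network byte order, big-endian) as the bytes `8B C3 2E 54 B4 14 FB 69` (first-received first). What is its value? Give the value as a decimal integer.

Big-endian stores the most-significant byte at the lowest address.
The bytes are already most-significant first: 0x8BC32E54B414FB69.
Top bit is set, so as a signed 64-bit value this is 0x8BC32E54B414FB69 − 2^64 = -8375799940645586071.

-8375799940645586071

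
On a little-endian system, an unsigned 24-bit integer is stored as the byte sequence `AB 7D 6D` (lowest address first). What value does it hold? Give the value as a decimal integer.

In little-endian order the low byte comes first in memory.
Reassemble most-significant byte first: 6D 7D AB → 0x6D7DAB.
0x6D7DAB = 7175595.

7175595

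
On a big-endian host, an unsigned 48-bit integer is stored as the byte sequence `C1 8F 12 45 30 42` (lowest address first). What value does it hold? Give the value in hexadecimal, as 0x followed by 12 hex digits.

Big-endian stores the most-significant byte at the lowest address.
The bytes are already most-significant first: 0xC18F12453042.

0xC18F12453042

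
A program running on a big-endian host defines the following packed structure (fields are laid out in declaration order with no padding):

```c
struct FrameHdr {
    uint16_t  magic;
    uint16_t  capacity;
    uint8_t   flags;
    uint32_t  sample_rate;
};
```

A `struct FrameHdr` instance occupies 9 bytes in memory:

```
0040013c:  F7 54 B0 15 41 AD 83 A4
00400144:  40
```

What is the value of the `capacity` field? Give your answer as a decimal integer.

`capacity` follows `magic` (2 bytes), so it starts at byte offset 2 and occupies 2 bytes.
Bytes at offsets 2..3: B0 15.
In big-endian order the high byte comes first in memory.
The bytes are already most-significant first: 0xB015.
0xB015 = 45077.

45077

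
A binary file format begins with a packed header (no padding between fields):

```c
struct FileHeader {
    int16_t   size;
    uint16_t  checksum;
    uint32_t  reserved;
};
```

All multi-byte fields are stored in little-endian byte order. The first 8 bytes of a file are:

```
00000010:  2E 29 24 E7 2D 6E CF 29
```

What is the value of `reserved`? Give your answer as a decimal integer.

`reserved` follows `size` (2 B), `checksum` (2 B), so it starts at offset 2 + 2 = 4 and occupies 4 bytes.
Bytes at offsets 4..7: 2D 6E CF 29.
In little-endian order the low byte comes first in memory.
Reassemble most-significant byte first: 29 CF 6E 2D → 0x29CF6E2D.
0x29CF6E2D = 701460013.

701460013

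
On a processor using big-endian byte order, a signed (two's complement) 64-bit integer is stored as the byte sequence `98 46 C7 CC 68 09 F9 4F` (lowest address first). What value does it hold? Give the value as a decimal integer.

Big-endian stores the most-significant byte at the lowest address.
The bytes are already most-significant first: 0x9846C7CC6809F94F.
Top bit is set, so as a signed 64-bit value this is 0x9846C7CC6809F94F − 2^64 = -7474066850842019505.

-7474066850842019505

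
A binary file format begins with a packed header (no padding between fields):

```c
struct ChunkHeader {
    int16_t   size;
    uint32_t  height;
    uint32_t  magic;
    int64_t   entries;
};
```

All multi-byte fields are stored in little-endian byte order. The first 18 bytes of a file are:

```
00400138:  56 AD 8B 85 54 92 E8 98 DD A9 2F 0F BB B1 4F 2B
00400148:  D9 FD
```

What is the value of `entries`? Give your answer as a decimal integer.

-155045090883334353

`entries` follows `size` (2 B), `height` (4 B), `magic` (4 B), so it starts at offset 2 + 4 + 4 = 10 and occupies 8 bytes.
Bytes at offsets 10..17: 2F 0F BB B1 4F 2B D9 FD.
In little-endian order the low byte comes first in memory.
Reassemble most-significant byte first: FD D9 2B 4F B1 BB 0F 2F → 0xFDD92B4FB1BB0F2F.
Top bit is set, so as a signed 64-bit value this is 0xFDD92B4FB1BB0F2F − 2^64 = -155045090883334353.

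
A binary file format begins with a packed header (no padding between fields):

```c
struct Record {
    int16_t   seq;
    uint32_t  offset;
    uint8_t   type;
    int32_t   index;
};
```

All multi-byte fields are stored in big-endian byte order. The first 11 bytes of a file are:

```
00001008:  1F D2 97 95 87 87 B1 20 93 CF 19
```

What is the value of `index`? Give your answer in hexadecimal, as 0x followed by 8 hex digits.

0x2093CF19

`index` follows `seq` (2 B), `offset` (4 B), `type` (1 B), so it starts at offset 2 + 4 + 1 = 7 and occupies 4 bytes.
Bytes at offsets 7..10: 20 93 CF 19.
Big-endian stores the most-significant byte at the lowest address.
The bytes are already most-significant first: 0x2093CF19.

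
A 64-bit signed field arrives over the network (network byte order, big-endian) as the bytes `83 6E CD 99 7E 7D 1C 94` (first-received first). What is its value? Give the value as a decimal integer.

Big-endian: lowest address holds the most-significant byte.
The bytes are already most-significant first: 0x836ECD997E7D1C94.
Top bit is set, so as a signed 64-bit value this is 0x836ECD997E7D1C94 − 2^64 = -8976010948167000940.

-8976010948167000940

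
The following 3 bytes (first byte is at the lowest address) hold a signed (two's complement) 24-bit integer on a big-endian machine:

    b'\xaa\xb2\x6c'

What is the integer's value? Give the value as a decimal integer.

-5590420

In big-endian order the high byte comes first in memory.
The bytes are already most-significant first: 0xAAB26C.
Top bit is set, so as a signed 24-bit value this is 0xAAB26C − 2^24 = -5590420.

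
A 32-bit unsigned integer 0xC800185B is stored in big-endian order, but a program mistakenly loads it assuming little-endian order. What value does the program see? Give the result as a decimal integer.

Stored big-endian, the bytes at ascending addresses are C8 00 18 5B.
Read back as little-endian, the first byte is least significant, giving 0x5B1800C8.
0x5B1800C8 = 1528299720.

1528299720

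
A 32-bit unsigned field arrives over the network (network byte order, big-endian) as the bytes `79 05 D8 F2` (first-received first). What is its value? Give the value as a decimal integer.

Big-endian stores the most-significant byte at the lowest address.
The bytes are already most-significant first: 0x7905D8F2.
0x7905D8F2 = 2030426354.

2030426354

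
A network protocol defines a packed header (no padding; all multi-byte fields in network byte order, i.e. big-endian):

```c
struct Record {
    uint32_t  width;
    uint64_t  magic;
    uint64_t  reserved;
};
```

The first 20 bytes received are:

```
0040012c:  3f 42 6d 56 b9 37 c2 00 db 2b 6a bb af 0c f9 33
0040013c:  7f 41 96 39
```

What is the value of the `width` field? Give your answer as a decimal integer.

1061317974

`width` is the first field, at byte offset 0, occupying 4 bytes.
Bytes at offsets 0..3: 3F 42 6D 56.
Big-endian: lowest address holds the most-significant byte.
The bytes are already most-significant first: 0x3F426D56.
0x3F426D56 = 1061317974.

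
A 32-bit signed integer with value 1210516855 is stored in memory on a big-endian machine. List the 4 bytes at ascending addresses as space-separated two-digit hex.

1210516855 in hexadecimal, padded to 32 bits, is 0x48270577.
Split into bytes (most-significant first): 48 27 05 77.
In big-endian order the high byte comes first in memory.
So the memory order matches the most-significant-first order: 48 27 05 77.

48 27 05 77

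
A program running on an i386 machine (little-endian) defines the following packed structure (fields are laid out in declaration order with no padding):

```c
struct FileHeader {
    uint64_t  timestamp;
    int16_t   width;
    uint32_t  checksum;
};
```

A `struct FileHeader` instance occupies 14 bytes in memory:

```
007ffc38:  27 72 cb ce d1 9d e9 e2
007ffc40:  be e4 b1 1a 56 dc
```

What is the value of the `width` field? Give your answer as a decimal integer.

`width` follows `timestamp` (8 bytes), so it starts at byte offset 8 and occupies 2 bytes.
Bytes at offsets 8..9: BE E4.
In little-endian order the low byte comes first in memory.
Reassemble most-significant byte first: E4 BE → 0xE4BE.
Top bit is set, so as a signed 16-bit value this is 0xE4BE − 2^16 = -6978.

-6978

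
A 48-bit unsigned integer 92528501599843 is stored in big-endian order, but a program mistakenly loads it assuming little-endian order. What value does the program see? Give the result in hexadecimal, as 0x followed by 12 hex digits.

0x632E78782754

92528501599843 in 48-bit hexadecimal is 0x542778782E63.
Stored big-endian, the bytes at ascending addresses are 54 27 78 78 2E 63.
Read back as little-endian, the first byte is least significant, giving 0x632E78782754.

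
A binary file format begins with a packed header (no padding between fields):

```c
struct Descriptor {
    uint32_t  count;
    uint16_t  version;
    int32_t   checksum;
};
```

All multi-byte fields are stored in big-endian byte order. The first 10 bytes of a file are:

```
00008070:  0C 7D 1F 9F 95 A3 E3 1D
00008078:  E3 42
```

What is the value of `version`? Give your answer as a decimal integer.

38307

`version` follows `count` (4 bytes), so it starts at byte offset 4 and occupies 2 bytes.
Bytes at offsets 4..5: 95 A3.
In big-endian order the high byte comes first in memory.
The bytes are already most-significant first: 0x95A3.
0x95A3 = 38307.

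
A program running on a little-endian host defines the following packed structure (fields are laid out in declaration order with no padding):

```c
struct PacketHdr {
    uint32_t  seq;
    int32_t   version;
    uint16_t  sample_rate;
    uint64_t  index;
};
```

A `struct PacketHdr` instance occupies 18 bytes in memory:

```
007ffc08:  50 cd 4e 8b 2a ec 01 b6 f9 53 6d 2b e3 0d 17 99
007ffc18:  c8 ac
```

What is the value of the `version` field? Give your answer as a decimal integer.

-1241387990

`version` follows `seq` (4 bytes), so it starts at byte offset 4 and occupies 4 bytes.
Bytes at offsets 4..7: 2A EC 01 B6.
Little-endian stores the least-significant byte at the lowest address.
Reassemble most-significant byte first: B6 01 EC 2A → 0xB601EC2A.
Top bit is set, so as a signed 32-bit value this is 0xB601EC2A − 2^32 = -1241387990.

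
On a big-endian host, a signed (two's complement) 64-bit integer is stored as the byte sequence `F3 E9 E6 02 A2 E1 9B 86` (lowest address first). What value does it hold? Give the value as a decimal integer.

-870912153922462842

In big-endian order the high byte comes first in memory.
The bytes are already most-significant first: 0xF3E9E602A2E19B86.
Top bit is set, so as a signed 64-bit value this is 0xF3E9E602A2E19B86 − 2^64 = -870912153922462842.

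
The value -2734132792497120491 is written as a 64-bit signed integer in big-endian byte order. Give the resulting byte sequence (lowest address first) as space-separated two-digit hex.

DA 0E 68 B6 16 76 5B 15

Two's complement of -2734132792497120491 in 64 bits: 2734132792497120491 = 0x25F19749E989A4EB; invert → 0xDA0E68B616765B14; add 1 → 0xDA0E68B616765B15.
Split into bytes (most-significant first): DA 0E 68 B6 16 76 5B 15.
In big-endian order the high byte comes first in memory.
So the memory order matches the most-significant-first order: DA 0E 68 B6 16 76 5B 15.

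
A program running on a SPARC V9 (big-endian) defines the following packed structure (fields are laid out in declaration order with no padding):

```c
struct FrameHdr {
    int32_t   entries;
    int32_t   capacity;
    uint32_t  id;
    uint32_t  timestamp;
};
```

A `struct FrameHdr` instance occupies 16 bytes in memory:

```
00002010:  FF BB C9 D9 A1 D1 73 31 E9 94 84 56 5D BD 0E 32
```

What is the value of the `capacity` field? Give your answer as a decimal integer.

-1580109007

`capacity` follows `entries` (4 bytes), so it starts at byte offset 4 and occupies 4 bytes.
Bytes at offsets 4..7: A1 D1 73 31.
Big-endian stores the most-significant byte at the lowest address.
The bytes are already most-significant first: 0xA1D17331.
Top bit is set, so as a signed 32-bit value this is 0xA1D17331 − 2^32 = -1580109007.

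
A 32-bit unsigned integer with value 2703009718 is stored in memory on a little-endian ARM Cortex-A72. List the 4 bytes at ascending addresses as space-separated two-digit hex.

2703009718 in hexadecimal, padded to 32 bits, is 0xA11CA7B6.
Split into bytes (most-significant first): A1 1C A7 B6.
Little-endian: lowest address holds the least-significant byte.
So at ascending addresses the bytes are B6 A7 1C A1.

B6 A7 1C A1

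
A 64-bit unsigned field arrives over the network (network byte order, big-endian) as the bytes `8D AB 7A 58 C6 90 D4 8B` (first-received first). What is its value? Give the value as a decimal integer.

In big-endian order the high byte comes first in memory.
The bytes are already most-significant first: 0x8DAB7A58C690D48B.
0x8DAB7A58C690D48B = 10208387502072452235.

10208387502072452235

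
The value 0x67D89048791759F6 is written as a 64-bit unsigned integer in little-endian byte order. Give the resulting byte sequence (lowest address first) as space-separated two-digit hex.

Split into bytes (most-significant first): 67 D8 90 48 79 17 59 F6.
In little-endian order the low byte comes first in memory.
So at ascending addresses the bytes are F6 59 17 79 48 90 D8 67.

F6 59 17 79 48 90 D8 67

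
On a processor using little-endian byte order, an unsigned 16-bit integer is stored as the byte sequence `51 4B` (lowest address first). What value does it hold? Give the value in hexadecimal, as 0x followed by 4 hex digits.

Little-endian: lowest address holds the least-significant byte.
Reassemble most-significant byte first: 4B 51 → 0x4B51.

0x4B51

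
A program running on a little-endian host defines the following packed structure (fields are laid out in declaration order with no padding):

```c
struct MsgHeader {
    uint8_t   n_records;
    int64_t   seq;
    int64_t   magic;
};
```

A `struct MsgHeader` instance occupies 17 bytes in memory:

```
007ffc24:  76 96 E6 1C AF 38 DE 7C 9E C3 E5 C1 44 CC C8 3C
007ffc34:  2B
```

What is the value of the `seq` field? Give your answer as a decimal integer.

-7026496983567374698

`seq` follows `n_records` (1 byte), so it starts at byte offset 1 and occupies 8 bytes.
Bytes at offsets 1..8: 96 E6 1C AF 38 DE 7C 9E.
In little-endian order the low byte comes first in memory.
Reassemble most-significant byte first: 9E 7C DE 38 AF 1C E6 96 → 0x9E7CDE38AF1CE696.
Top bit is set, so as a signed 64-bit value this is 0x9E7CDE38AF1CE696 − 2^64 = -7026496983567374698.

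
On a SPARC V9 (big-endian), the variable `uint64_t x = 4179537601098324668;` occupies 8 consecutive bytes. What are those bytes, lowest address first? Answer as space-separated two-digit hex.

4179537601098324668 in hexadecimal, padded to 64 bits, is 0x3A00B34DD6DA9ABC.
Split into bytes (most-significant first): 3A 00 B3 4D D6 DA 9A BC.
In big-endian order the high byte comes first in memory.
So the memory order matches the most-significant-first order: 3A 00 B3 4D D6 DA 9A BC.

3A 00 B3 4D D6 DA 9A BC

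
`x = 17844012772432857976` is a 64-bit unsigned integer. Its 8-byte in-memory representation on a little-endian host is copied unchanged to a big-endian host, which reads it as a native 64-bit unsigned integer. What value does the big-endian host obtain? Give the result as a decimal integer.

8704160845294969591

17844012772432857976 in 64-bit hexadecimal is 0xF7A2AB132C64CB78.
Stored little-endian, the bytes at ascending addresses are 78 CB 64 2C 13 AB A2 F7.
Read back as big-endian, the last byte is least significant, giving 0x78CB642C13ABA2F7.
0x78CB642C13ABA2F7 = 8704160845294969591.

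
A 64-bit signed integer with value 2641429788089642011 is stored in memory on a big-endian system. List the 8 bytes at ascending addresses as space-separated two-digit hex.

2641429788089642011 in hexadecimal, padded to 64 bits, is 0x24A83E65BA37EC1B.
Split into bytes (most-significant first): 24 A8 3E 65 BA 37 EC 1B.
Big-endian: lowest address holds the most-significant byte.
So the memory order matches the most-significant-first order: 24 A8 3E 65 BA 37 EC 1B.

24 A8 3E 65 BA 37 EC 1B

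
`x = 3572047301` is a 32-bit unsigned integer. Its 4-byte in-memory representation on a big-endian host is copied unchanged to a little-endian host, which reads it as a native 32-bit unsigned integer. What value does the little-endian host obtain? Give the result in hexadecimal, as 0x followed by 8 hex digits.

0xC51DE9D4

3572047301 in 32-bit hexadecimal is 0xD4E91DC5.
Stored big-endian, the bytes at ascending addresses are D4 E9 1D C5.
Read back as little-endian, the first byte is least significant, giving 0xC51DE9D4.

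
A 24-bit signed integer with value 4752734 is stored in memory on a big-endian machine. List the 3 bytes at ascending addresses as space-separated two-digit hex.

4752734 in hexadecimal, padded to 24 bits, is 0x48855E.
Split into bytes (most-significant first): 48 85 5E.
Big-endian: lowest address holds the most-significant byte.
So the memory order matches the most-significant-first order: 48 85 5E.

48 85 5E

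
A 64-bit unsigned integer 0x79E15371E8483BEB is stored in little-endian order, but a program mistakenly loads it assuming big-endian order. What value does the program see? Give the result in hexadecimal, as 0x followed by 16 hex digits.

Stored little-endian, the bytes at ascending addresses are EB 3B 48 E8 71 53 E1 79.
Read back as big-endian, the last byte is least significant, giving 0xEB3B48E87153E179.

0xEB3B48E87153E179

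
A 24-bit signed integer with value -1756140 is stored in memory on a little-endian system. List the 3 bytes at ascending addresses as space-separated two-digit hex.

14 34 E5

Two's complement of -1756140 in 24 bits: 1756140 = 0x1ACBEC; invert → 0xE53413; add 1 → 0xE53414.
Split into bytes (most-significant first): E5 34 14.
Little-endian stores the least-significant byte at the lowest address.
So at ascending addresses the bytes are 14 34 E5.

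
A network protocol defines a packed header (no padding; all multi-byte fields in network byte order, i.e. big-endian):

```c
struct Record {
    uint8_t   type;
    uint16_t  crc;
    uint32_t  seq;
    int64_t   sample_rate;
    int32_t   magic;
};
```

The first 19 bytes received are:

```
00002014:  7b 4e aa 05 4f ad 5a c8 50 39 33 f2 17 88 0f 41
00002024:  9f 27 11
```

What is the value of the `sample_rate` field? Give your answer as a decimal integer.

-4012644372719368177

`sample_rate` follows `type` (1 B), `crc` (2 B), `seq` (4 B), so it starts at offset 1 + 2 + 4 = 7 and occupies 8 bytes.
Bytes at offsets 7..14: C8 50 39 33 F2 17 88 0F.
In big-endian order the high byte comes first in memory.
The bytes are already most-significant first: 0xC8503933F217880F.
Top bit is set, so as a signed 64-bit value this is 0xC8503933F217880F − 2^64 = -4012644372719368177.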